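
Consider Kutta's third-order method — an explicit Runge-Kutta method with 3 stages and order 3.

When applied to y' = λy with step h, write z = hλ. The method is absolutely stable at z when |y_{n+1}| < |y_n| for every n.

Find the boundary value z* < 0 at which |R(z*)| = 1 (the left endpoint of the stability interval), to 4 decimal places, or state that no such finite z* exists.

left endpoint -2.5127.

On y'=λy, z=hλ:
  order 3, 3-stage ⇒ R(z)=1+z+z^2/2+z^3/6
  (e.g. R(-1.04)=0.31332, |R|=0.31332)

Boundary: |R(x)|=1, x<0.
x=-1.04: |R|=0.3133
|R(-2.59)|=1.1316 |R(-2)|=0.3333 |R(-1.38)|=0.1342
Bisect:
  x_lo=-3.3859 |R|=3.1233  x_hi=-0.1369 |R|=0.8721
  mid=-1.76140 |R|=0.12093 →hi
  mid=-2.57365 |R|=1.10299 →lo
  mid=-2.16752 |R|=0.51567 →hi
  mid=-2.37059 |R|=0.78107 →hi
  mid=-2.47212 |R|=0.93444 →hi
  mid=-2.52289 |R|=1.01675 →lo
  mid=-2.49750 |R|=0.97512 →hi
  mid=-2.51020 |R|=0.99581 →hi
  mid=-2.51654 |R|=1.00625 →lo
  mid=-2.51337 |R|=1.00103 →lo
  ...
  [-2.51277,-2.51258] ⇒ x*=-2.5127
Stable set (-2.5127, 0).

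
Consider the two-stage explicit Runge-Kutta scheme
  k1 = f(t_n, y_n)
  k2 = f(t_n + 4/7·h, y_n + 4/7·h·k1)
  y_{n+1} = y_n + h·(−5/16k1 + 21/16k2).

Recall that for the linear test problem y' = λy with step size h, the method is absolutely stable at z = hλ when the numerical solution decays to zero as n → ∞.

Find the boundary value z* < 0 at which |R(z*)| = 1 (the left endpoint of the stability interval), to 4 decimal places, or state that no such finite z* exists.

left endpoint -1.3333.

With y'=λy (z=hλ):
  k1=λy_n ⇒ h·k1=z·y_n;  k2=λ(1+4/7z)y_n ⇒ h·k2=z(1+4/7z)y_n
  y_{n+1}/y_n = 1 − 5/16z + 21/16z(1+4/7z) = 1 + z + 3/4z²
  so R(z) = 1 + z + 3/4z².

Solve |R(x)|<1 on ℝ⁻.
x=-1.42: |R|=1.0923
R=1: x+3/4x²=0 ⇒ x=−4/3=-1.3333; min R=1−1/(4·3/4)=0.6667>−1
Confirm numerically:
  x=-0.962: |R|=0.73208 <1
  x=-0.772: |R|=0.67499 <1
  x=-0.670: |R|=0.66668 <1
  x=-1.502: |R|=1.19000 >1
  x=-1.469: |R|=1.14947 >1
So |R|<1 on (-1.3333, 0).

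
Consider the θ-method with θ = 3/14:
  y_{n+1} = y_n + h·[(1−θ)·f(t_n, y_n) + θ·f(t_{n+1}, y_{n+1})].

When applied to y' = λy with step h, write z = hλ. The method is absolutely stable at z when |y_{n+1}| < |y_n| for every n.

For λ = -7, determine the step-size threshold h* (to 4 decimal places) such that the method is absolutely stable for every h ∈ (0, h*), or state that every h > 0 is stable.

(-3.5000,0); λ=-7 ⇒ h* = (7/2)/7 = 0.5000.

Test eqn y'=λy, z=hλ:
  y_{n+1} = y_n + z·[11/14·y_n + 3/14·y_{n+1}] ⇒ (1 − 3/14z)y_{n+1} = (1 + 11/14z)y_n
  so R(z) = (1 + 11/14z)/(1 − 3/14z).

Need |R(x)|<1, x<0.
x=-1.49: |R|=0.1294
R=−1: 1+11/14x = −1+3/14x ⇒ -4/7x=2 ⇒ x=2/(-4/7)=-3.5000
Confirm numerically:
  x=-3.156: |R|=0.88273 <1
  x=-2.442: |R|=0.60311 <1
  x=-2.228: |R|=0.50803 <1
  x=-4.032: |R|=1.16309 >1
  x=-3.607: |R|=1.03449 >1
  x=-3.606: |R|=1.03417 >1
So |R|<1 on (-3.5000, 0).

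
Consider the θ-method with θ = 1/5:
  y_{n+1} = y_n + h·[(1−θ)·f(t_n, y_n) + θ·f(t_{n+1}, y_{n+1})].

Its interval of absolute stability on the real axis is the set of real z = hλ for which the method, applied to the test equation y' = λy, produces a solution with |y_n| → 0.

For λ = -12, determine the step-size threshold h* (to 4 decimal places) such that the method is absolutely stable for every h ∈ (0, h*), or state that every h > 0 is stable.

On y'=λy, z=hλ:
  y_{n+1} = y_n + z·[4/5·y_n + 1/5·y_{n+1}] ⇒ (1 − 1/5z)y_{n+1} = (1 + 4/5z)y_n
  so R(z) = (1 + 4/5z)/(1 − 1/5z).

Solve |R(x)|<1 on ℝ⁻.
x=-1.74: |R|=0.2908
R=−1: 1+4/5x = −1+1/5x ⇒ -3/5x=2 ⇒ x=2/(-3/5)=-3.3333
Confirm numerically:
  x=-3.023: |R|=0.88396 <1
  x=-2.638: |R|=0.72689 <1
  x=-2.624: |R|=0.72088 <1
  x=-2.521: |R|=0.67597 <1
  x=-3.822: |R|=1.16618 >1
  x=-3.598: |R|=1.09235 >1
So |R|<1 on (-3.3333, 0).

(-3.3333,0); λ=-12 ⇒ h* = (10/3)/12 = 0.2778.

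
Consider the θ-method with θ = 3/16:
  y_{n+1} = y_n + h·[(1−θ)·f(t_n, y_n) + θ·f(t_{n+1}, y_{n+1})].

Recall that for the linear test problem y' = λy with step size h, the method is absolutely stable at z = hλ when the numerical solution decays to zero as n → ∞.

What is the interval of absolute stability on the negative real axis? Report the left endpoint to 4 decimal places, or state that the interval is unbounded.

Set f=λy, z=hλ:
  y_{n+1} = y_n + z·[13/16·y_n + 3/16·y_{n+1}] ⇒ (1 − 3/16z)y_{n+1} = (1 + 13/16z)y_n
  R(z) = (1 + 13/16z)/(1 − 3/16z).

Boundary: |R(x)|=1, x<0.
x=-0.31: |R|=0.7070
R=−1: 1+13/16x = −1+3/16x ⇒ -5/8x=2 ⇒ x=2/(-5/8)=-3.2000
Confirm numerically:
  x=-3.023: |R|=0.92939 <1
  x=-2.296: |R|=0.60503 <1
  x=-2.010: |R|=0.45983 <1
  x=-3.352: |R|=1.05834 >1
  x=-3.295: |R|=1.03670 >1
  x=-3.237: |R|=1.01439 >1
Interval (-3.2000, 0).

(-3.2000, 0).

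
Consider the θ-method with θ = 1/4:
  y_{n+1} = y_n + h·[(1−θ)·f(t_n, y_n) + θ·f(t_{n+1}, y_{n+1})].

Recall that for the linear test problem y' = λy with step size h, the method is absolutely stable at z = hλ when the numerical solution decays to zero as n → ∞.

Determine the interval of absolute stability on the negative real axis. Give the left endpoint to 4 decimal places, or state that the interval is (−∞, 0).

(-4.0000, 0).

On y'=λy, z=hλ:
  y_{n+1} = y_n + z·[3/4·y_n + 1/4·y_{n+1}] ⇒ (1 − 1/4z)y_{n+1} = (1 + 3/4z)y_n
  so R(z) = (1 + 3/4z)/(1 − 1/4z).

Find x<0 with |R(x)|<1.
x=-0.96: |R|=0.2258
R=−1: 1+3/4x = −1+1/4x ⇒ -1/2x=2 ⇒ x=2/(-1/2)=-4.0000
Confirm numerically:
  x=-3.633: |R|=0.90384 <1
  x=-1.817: |R|=0.24944 <1
  x=-1.635: |R|=0.16060 <1
  x=-4.559: |R|=1.13062 >1
  x=-4.241: |R|=1.05849 >1
So |R|<1 on (-4.0000, 0).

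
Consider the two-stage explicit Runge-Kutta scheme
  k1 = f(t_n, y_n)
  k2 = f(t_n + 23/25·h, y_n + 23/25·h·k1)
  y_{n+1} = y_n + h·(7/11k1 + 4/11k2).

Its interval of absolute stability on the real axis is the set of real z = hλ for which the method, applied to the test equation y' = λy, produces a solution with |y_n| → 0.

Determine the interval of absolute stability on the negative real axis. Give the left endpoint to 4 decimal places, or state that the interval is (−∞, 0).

z∈(-2.9891,0).

Test eqn y'=λy, z=hλ:
  k1=λy_n ⇒ h·k1=z·y_n;  k2=λ(1+23/25z)y_n ⇒ h·k2=z(1+23/25z)y_n
  y_{n+1}/y_n = 1 + 7/11z + 4/11z(1+23/25z) = 1 + z + 92/275z²
  R(z) = 1 + z + 92/275z².

Need |R(x)|<1, x<0.
x=-0.45: |R|=0.6177
R=1: x+92/275x²=0 ⇒ x=−275/92=-2.9891; min R=1−1/(4·92/275)=0.2527>−1
Confirm numerically:
  x=-1.975: |R|=0.32994 <1
  x=-1.551: |R|=0.25378 <1
  x=-1.442: |R|=0.25364 <1
  x=-3.539: |R|=1.65102 >1
  x=-3.208: |R|=1.23490 >1
  x=-3.037: |R|=1.04864 >1
Stable set (-2.9891, 0).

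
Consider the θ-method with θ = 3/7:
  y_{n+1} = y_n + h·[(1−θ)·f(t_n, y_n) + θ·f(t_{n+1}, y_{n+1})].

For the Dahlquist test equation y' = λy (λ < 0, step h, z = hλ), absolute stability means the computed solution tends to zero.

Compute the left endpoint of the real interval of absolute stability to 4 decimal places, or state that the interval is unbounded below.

left endpoint -14.0000.

Set f=λy, z=hλ:
  y_{n+1} = y_n + z·[4/7·y_n + 3/7·y_{n+1}] ⇒ (1 − 3/7z)y_{n+1} = (1 + 4/7z)y_n
  so R(z) = (1 + 4/7z)/(1 − 3/7z).

Need |R(x)|<1, x<0.
x=-1.32: |R|=0.1569
R=−1: 1+4/7x = −1+3/7x ⇒ -1/7x=2 ⇒ x=2/(-1/7)=-14.0000
Confirm numerically:
  x=-13.629: |R|=0.99225 <1
  x=-10.013: |R|=0.89236 <1
  x=-8.630: |R|=0.83673 <1
  x=-8.016: |R|=0.80727 <1
  x=-14.459: |R|=1.00911 >1
  x=-14.341: |R|=1.00682 >1
  x=-14.136: |R|=1.00275 >1
Stable set (-14.0000, 0).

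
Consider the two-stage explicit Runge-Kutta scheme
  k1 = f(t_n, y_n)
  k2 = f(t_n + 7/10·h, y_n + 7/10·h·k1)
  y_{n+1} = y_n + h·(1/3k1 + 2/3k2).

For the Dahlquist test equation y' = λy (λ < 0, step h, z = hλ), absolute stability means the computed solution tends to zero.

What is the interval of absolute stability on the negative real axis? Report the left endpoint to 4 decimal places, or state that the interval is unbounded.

Set f=λy, z=hλ:
  k1=λy_n ⇒ h·k1=z·y_n;  k2=λ(1+7/10z)y_n ⇒ h·k2=z(1+7/10z)y_n
  y_{n+1}/y_n = 1 + 1/3z + 2/3z(1+7/10z) = 1 + z + 7/15z²
  Hence R(z) = 1 + z + 7/15z².

Boundary: |R(x)|=1, x<0.
x=-1.29: |R|=0.4866
R=1: x+7/15x²=0 ⇒ x=−15/7=-2.1429; min R=1−1/(4·7/15)=0.4643>−1
Confirm numerically:
  x=-1.895: |R|=0.78081 <1
  x=-1.837: |R|=0.73780 <1
  x=-1.761: |R|=0.68619 <1
  x=-1.440: |R|=0.52768 <1
  x=-2.604: |R|=1.56038 >1
  x=-2.523: |R|=1.44758 >1
  x=-2.505: |R|=1.42335 >1
Interval (-2.1429, 0).

z∈(-2.1429,0).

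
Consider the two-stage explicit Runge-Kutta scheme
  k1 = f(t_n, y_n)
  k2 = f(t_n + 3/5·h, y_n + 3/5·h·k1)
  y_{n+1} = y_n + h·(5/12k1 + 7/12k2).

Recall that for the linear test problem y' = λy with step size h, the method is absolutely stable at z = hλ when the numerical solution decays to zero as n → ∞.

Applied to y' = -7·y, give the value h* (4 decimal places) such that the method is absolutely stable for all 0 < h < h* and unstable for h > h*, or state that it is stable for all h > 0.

(-2.8571,0); λ=-7 ⇒ h* = (20/7)/7 = 0.4082.

With y'=λy (z=hλ):
  k1=λy_n ⇒ h·k1=z·y_n;  k2=λ(1+3/5z)y_n ⇒ h·k2=z(1+3/5z)y_n
  y_{n+1}/y_n = 1 + 5/12z + 7/12z(1+3/5z) = 1 + z + 7/20z²
  R(z) = 1 + z + 7/20z².

Boundary: |R(x)|=1, x<0.
x=-0.92: |R|=0.3762
R=1: x+7/20x²=0 ⇒ x=−20/7=-2.8571; min R=1−1/(4·7/20)=0.2857>−1
Confirm numerically:
  x=-2.394: |R|=0.61193 <1
  x=-2.383: |R|=0.60454 <1
  x=-1.882: |R|=0.35767 <1
  x=-3.095: |R|=1.25766 >1
  x=-3.029: |R|=1.18219 >1
Stable set (-2.8571, 0).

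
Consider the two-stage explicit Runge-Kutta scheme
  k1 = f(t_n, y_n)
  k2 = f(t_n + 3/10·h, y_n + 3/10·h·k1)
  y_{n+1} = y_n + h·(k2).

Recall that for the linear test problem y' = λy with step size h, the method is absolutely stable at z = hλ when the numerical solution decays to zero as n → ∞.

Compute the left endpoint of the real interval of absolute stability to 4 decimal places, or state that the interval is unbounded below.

With y'=λy (z=hλ):
  k1=λy_n ⇒ h·k1=z·y_n;  k2=λ(1+3/10z)y_n ⇒ h·k2=z(1+3/10z)y_n
  y_{n+1}/y_n = 1 + z(1+3/10z) = 1 + z + 3/10z²
  ⇒ R(z) = 1 + z + 3/10z².

Find x<0 with |R(x)|<1.
x=-0.48: |R|=0.5891
R=1: x+3/10x²=0 ⇒ x=−10/3=-3.3333; min R=1−1/(4·3/10)=0.1667>−1
Confirm numerically:
  x=-3.238: |R|=0.90739 <1
  x=-2.552: |R|=0.40181 <1
  x=-1.644: |R|=0.16682 <1
  x=-3.763: |R|=1.48505 >1
  x=-3.722: |R|=1.43399 >1
So |R|<1 on (-3.3333, 0).

z* = -3.3333.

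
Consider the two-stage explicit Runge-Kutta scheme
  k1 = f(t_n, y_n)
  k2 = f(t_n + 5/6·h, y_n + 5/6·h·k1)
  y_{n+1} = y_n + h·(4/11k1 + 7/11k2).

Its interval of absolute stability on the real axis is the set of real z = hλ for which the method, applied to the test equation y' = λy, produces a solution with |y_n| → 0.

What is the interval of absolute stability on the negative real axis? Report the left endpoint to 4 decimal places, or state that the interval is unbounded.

Set f=λy, z=hλ:
  k1=λy_n ⇒ h·k1=z·y_n;  k2=λ(1+5/6z)y_n ⇒ h·k2=z(1+5/6z)y_n
  y_{n+1}/y_n = 1 + 4/11z + 7/11z(1+5/6z) = 1 + z + 35/66z²
  Hence R(z) = 1 + z + 35/66z².

Boundary: |R(x)|=1, x<0.
x=-1.28: |R|=0.5888
R=1: x+35/66x²=0 ⇒ x=−66/35=-1.8857; min R=1−1/(4·35/66)=0.5286>−1
Confirm numerically:
  x=-1.603: |R|=0.75967 <1
  x=-1.588: |R|=0.74929 <1
  x=-0.877: |R|=0.53087 <1
  x=-2.077: |R|=1.21069 >1
  x=-2.013: |R|=1.13588 >1
  x=-1.967: |R|=1.08479 >1
So |R|<1 on (-1.8857, 0).

(-1.8857, 0).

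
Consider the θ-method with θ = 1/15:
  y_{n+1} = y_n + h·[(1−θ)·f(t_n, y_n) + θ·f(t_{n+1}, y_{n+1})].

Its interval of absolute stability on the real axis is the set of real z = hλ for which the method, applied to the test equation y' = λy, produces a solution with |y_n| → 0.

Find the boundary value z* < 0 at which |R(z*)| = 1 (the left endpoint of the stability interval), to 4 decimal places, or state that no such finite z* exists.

Set f=λy, z=hλ:
  y_{n+1} = y_n + z·[14/15·y_n + 1/15·y_{n+1}] ⇒ (1 − 1/15z)y_{n+1} = (1 + 14/15z)y_n
  ⇒ R(z) = (1 + 14/15z)/(1 − 1/15z).

Need |R(x)|<1, x<0.
x=-1.45: |R|=0.3222
R=−1: 1+14/15x = −1+1/15x ⇒ -13/15x=2 ⇒ x=2/(-13/15)=-2.3077
Confirm numerically:
  x=-1.724: |R|=0.54628 <1
  x=-1.714: |R|=0.53823 <1
  x=-1.514: |R|=0.37520 <1
  x=-2.560: |R|=1.18679 >1
  x=-2.502: |R|=1.14433 >1
  x=-2.348: |R|=1.03021 >1
Stable set (-2.3077, 0).

z* = -2.3077.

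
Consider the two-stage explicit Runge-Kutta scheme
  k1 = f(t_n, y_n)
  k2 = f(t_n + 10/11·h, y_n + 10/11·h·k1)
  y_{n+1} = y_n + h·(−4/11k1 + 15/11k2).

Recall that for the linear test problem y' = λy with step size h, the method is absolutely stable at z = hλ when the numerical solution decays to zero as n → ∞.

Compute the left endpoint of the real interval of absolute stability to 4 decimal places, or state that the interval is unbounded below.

z* = -0.8067.

With y'=λy (z=hλ):
  k1=λy_n ⇒ h·k1=z·y_n;  k2=λ(1+10/11z)y_n ⇒ h·k2=z(1+10/11z)y_n
  y_{n+1}/y_n = 1 − 4/11z + 15/11z(1+10/11z) = 1 + z + 150/121z²
  R(z) = 1 + z + 150/121z².

Solve |R(x)|<1 on ℝ⁻.
x=-0.67: |R|=0.8865
R=1: x+150/121x²=0 ⇒ x=−121/150=-0.8067; min R=1−1/(4·150/121)=0.7983>−1
Confirm numerically:
  x=-0.743: |R|=0.94136 <1
  x=-0.613: |R|=0.85283 <1
  x=-0.513: |R|=0.81324 <1
  x=-0.486: |R|=0.80680 <1
  x=-1.133: |R|=1.45835 >1
  x=-1.049: |R|=1.31513 >1
  x=-0.835: |R|=1.02933 >1
So |R|<1 on (-0.8067, 0).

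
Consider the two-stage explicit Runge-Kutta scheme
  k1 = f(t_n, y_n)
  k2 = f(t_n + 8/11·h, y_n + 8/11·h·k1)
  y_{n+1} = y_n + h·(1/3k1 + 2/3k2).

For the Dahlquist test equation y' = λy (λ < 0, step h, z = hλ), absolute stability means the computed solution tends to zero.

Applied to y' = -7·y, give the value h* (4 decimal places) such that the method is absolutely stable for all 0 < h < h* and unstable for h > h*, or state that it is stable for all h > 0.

Test eqn y'=λy, z=hλ:
  k1=λy_n ⇒ h·k1=z·y_n;  k2=λ(1+8/11z)y_n ⇒ h·k2=z(1+8/11z)y_n
  y_{n+1}/y_n = 1 + 1/3z + 2/3z(1+8/11z) = 1 + z + 16/33z²
  R(z) = 1 + z + 16/33z².

Find x<0 with |R(x)|<1.
x=-1.44: |R|=0.5654
R=1: x+16/33x²=0 ⇒ x=−33/16=-2.0625; min R=1−1/(4·16/33)=0.4844>−1
Confirm numerically:
  x=-1.726: |R|=0.71840 <1
  x=-1.051: |R|=0.48456 <1
  x=-0.965: |R|=0.48650 <1
  x=-0.838: |R|=0.50248 <1
  x=-2.362: |R|=1.34299 >1
  x=-2.321: |R|=1.29090 >1
Stable set (-2.0625, 0).

(-2.0625,0); λ=-7 ⇒ h* = (33/16)/7 = 0.2946.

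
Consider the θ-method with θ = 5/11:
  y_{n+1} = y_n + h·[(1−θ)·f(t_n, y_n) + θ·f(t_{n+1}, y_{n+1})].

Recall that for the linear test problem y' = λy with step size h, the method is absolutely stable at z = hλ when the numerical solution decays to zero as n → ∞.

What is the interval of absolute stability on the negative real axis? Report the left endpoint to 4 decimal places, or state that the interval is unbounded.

(-22.0000, 0).

On y'=λy, z=hλ:
  y_{n+1} = y_n + z·[6/11·y_n + 5/11·y_{n+1}] ⇒ (1 − 5/11z)y_{n+1} = (1 + 6/11z)y_n
  R(z) = (1 + 6/11z)/(1 − 5/11z).

Boundary: |R(x)|=1, x<0.
x=-1.61: |R|=0.0703
R=−1: 1+6/11x = −1+5/11x ⇒ -1/11x=2 ⇒ x=2/(-1/11)=-22.0000
Confirm numerically:
  x=-20.915: |R|=0.99061 <1
  x=-20.046: |R|=0.98243 <1
  x=-18.888: |R|=0.97049 <1
  x=-22.585: |R|=1.00472 >1
  x=-22.402: |R|=1.00327 >1
Stable set (-22.0000, 0).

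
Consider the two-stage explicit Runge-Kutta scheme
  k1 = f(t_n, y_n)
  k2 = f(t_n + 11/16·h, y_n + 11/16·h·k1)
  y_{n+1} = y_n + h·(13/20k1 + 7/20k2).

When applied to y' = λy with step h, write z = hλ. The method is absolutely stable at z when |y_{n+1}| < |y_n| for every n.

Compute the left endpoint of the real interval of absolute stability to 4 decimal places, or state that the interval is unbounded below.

z* = -4.1558.

Set f=λy, z=hλ:
  k1=λy_n ⇒ h·k1=z·y_n;  k2=λ(1+11/16z)y_n ⇒ h·k2=z(1+11/16z)y_n
  y_{n+1}/y_n = 1 + 13/20z + 7/20z(1+11/16z) = 1 + z + 77/320z²
  so R(z) = 1 + z + 77/320z².

Find x<0 with |R(x)|<1.
x=-0.51: |R|=0.5526
R=1: x+77/320x²=0 ⇒ x=−320/77=-4.1558; min R=1−1/(4·77/320)=-0.0390>−1
Confirm numerically:
  x=-4.043: |R|=0.89022 <1
  x=-4.042: |R|=0.88927 <1
  x=-2.321: |R|=0.02474 <1
  x=-4.698: |R|=1.61288 >1
  x=-4.534: |R|=1.41257 >1
  x=-4.332: |R|=1.18362 >1
Stable set (-4.1558, 0).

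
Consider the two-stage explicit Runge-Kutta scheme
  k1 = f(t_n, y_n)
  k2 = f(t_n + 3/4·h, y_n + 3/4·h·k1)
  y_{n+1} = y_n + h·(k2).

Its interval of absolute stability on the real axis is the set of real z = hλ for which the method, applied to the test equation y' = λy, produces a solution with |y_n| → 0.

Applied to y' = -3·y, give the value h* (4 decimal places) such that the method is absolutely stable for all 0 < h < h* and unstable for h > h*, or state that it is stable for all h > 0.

(-1.3333,0); λ=-3 ⇒ h* = (4/3)/3 = 0.4444.

On y'=λy, z=hλ:
  k1=λy_n ⇒ h·k1=z·y_n;  k2=λ(1+3/4z)y_n ⇒ h·k2=z(1+3/4z)y_n
  y_{n+1}/y_n = 1 + z(1+3/4z) = 1 + z + 3/4z²
  Hence R(z) = 1 + z + 3/4z².

Solve |R(x)|<1 on ℝ⁻.
x=-1.52: |R|=1.2128
R=1: x+3/4x²=0 ⇒ x=−4/3=-1.3333; min R=1−1/(4·3/4)=0.6667>−1
Confirm numerically:
  x=-1.274: |R|=0.94331 <1
  x=-1.176: |R|=0.86123 <1
  x=-1.022: |R|=0.76136 <1
  x=-0.586: |R|=0.67155 <1
  x=-1.832: |R|=1.68517 >1
  x=-1.416: |R|=1.08779 >1
Interval (-1.3333, 0).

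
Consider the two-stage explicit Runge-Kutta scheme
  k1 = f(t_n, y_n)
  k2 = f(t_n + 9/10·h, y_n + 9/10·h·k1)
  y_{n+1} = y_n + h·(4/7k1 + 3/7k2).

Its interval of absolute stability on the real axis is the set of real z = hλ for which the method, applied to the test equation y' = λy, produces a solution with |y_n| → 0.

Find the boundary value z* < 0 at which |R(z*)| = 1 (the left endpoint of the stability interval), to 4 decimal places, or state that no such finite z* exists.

With y'=λy (z=hλ):
  k1=λy_n ⇒ h·k1=z·y_n;  k2=λ(1+9/10z)y_n ⇒ h·k2=z(1+9/10z)y_n
  y_{n+1}/y_n = 1 + 4/7z + 3/7z(1+9/10z) = 1 + z + 27/70z²
  R(z) = 1 + z + 27/70z².

Find x<0 with |R(x)|<1.
x=-0.5: |R|=0.5964
R=1: x+27/70x²=0 ⇒ x=−70/27=-2.5926; min R=1−1/(4·27/70)=0.3519>−1
Confirm numerically:
  x=-1.801: |R|=0.45010 <1
  x=-1.425: |R|=0.35824 <1
  x=-1.267: |R|=0.35218 <1
  x=-3.187: |R|=1.73069 >1
  x=-2.670: |R|=1.07972 >1
Stable set (-2.5926, 0).

z* = -2.5926.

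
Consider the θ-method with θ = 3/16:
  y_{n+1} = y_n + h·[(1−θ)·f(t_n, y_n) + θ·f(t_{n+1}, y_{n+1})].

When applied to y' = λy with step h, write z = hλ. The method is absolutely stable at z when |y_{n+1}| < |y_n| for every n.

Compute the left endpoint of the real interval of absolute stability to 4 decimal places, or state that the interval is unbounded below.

Test eqn y'=λy, z=hλ:
  y_{n+1} = y_n + z·[13/16·y_n + 3/16·y_{n+1}] ⇒ (1 − 3/16z)y_{n+1} = (1 + 13/16z)y_n
  Hence R(z) = (1 + 13/16z)/(1 − 3/16z).

Need |R(x)|<1, x<0.
x=-0.54: |R|=0.5096
R=−1: 1+13/16x = −1+3/16x ⇒ -5/8x=2 ⇒ x=2/(-5/8)=-3.2000
Confirm numerically:
  x=-2.436: |R|=0.67222 <1
  x=-2.120: |R|=0.51699 <1
  x=-1.934: |R|=0.41932 <1
  x=-1.682: |R|=0.27872 <1
  x=-3.628: |R|=1.15920 >1
  x=-3.617: |R|=1.15530 >1
  x=-3.324: |R|=1.04774 >1
Stable set (-3.2000, 0).

z* = -3.2000.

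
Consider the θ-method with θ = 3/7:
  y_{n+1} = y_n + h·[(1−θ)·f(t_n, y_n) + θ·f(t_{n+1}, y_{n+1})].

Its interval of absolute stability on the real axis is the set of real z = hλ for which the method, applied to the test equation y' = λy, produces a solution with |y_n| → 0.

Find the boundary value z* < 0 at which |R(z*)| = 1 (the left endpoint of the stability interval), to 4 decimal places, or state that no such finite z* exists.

With y'=λy (z=hλ):
  y_{n+1} = y_n + z·[4/7·y_n + 3/7·y_{n+1}] ⇒ (1 − 3/7z)y_{n+1} = (1 + 4/7z)y_n
  R(z) = (1 + 4/7z)/(1 − 3/7z).

Solve |R(x)|<1 on ℝ⁻.
x=-0.49: |R|=0.5950
R=−1: 1+4/7x = −1+3/7x ⇒ -1/7x=2 ⇒ x=2/(-1/7)=-14.0000
Confirm numerically:
  x=-13.079: |R|=0.98008 <1
  x=-12.857: |R|=0.97492 <1
  x=-9.810: |R|=0.88498 <1
  x=-14.541: |R|=1.01069 >1
  x=-14.082: |R|=1.00167 >1
Interval (-14.0000, 0).

left endpoint -14.0000.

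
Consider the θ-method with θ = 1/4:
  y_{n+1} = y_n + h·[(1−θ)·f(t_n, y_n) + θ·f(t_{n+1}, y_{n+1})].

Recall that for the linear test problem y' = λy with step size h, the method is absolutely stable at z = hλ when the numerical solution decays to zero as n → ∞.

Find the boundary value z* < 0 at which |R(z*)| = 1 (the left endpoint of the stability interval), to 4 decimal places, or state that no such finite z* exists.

On y'=λy, z=hλ:
  y_{n+1} = y_n + z·[3/4·y_n + 1/4·y_{n+1}] ⇒ (1 − 1/4z)y_{n+1} = (1 + 3/4z)y_n
  so R(z) = (1 + 3/4z)/(1 − 1/4z).

Solve |R(x)|<1 on ℝ⁻.
x=-0.81: |R|=0.3264
R=−1: 1+3/4x = −1+1/4x ⇒ -1/2x=2 ⇒ x=2/(-1/2)=-4.0000
Confirm numerically:
  x=-3.942: |R|=0.98539 <1
  x=-3.552: |R|=0.88136 <1
  x=-3.306: |R|=0.81002 <1
  x=-1.809: |R|=0.24565 <1
  x=-4.356: |R|=1.08521 >1
  x=-4.064: |R|=1.01587 >1
  x=-4.029: |R|=1.00722 >1
Stable set (-4.0000, 0).

left endpoint -4.0000.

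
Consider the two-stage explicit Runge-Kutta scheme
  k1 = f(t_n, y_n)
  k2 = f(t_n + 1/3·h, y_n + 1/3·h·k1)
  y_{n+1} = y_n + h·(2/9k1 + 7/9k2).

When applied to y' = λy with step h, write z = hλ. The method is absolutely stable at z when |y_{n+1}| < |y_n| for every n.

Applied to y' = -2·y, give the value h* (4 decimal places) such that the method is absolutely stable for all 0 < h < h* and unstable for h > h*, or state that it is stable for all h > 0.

(-3.8571,0); λ=-2 ⇒ h* = (27/7)/2 = 1.9286.

On y'=λy, z=hλ:
  k1=λy_n ⇒ h·k1=z·y_n;  k2=λ(1+1/3z)y_n ⇒ h·k2=z(1+1/3z)y_n
  y_{n+1}/y_n = 1 + 2/9z + 7/9z(1+1/3z) = 1 + z + 7/27z²
  ⇒ R(z) = 1 + z + 7/27z².

Solve |R(x)|<1 on ℝ⁻.
x=-0.39: |R|=0.6494
R=1: x+7/27x²=0 ⇒ x=−27/7=-3.8571; min R=1−1/(4·7/27)=0.0357>−1
Confirm numerically:
  x=-3.695: |R|=0.84467 <1
  x=-3.481: |R|=0.66054 <1
  x=-2.909: |R|=0.28492 <1
  x=-2.639: |R|=0.16656 <1
  x=-4.134: |R|=1.29673 >1
  x=-4.063: |R|=1.21684 >1
Interval (-3.8571, 0).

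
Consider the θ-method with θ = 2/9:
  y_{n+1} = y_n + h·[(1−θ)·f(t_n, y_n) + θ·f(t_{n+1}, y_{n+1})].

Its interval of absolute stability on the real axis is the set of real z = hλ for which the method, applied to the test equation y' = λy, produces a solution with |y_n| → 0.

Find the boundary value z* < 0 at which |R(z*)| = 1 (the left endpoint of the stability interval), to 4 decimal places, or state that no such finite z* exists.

On y'=λy, z=hλ:
  y_{n+1} = y_n + z·[7/9·y_n + 2/9·y_{n+1}] ⇒ (1 − 2/9z)y_{n+1} = (1 + 7/9z)y_n
  Hence R(z) = (1 + 7/9z)/(1 − 2/9z).

Need |R(x)|<1, x<0.
x=-0.96: |R|=0.2088
R=−1: 1+7/9x = −1+2/9x ⇒ -5/9x=2 ⇒ x=2/(-5/9)=-3.6000
Confirm numerically:
  x=-3.353: |R|=0.92137 <1
  x=-2.601: |R|=0.64829 <1
  x=-2.073: |R|=0.41921 <1
  x=-2.003: |R|=0.38605 <1
  x=-3.849: |R|=1.07456 >1
  x=-3.793: |R|=1.05818 >1
  x=-3.790: |R|=1.05730 >1
So |R|<1 on (-3.6000, 0).

z* = -3.6000.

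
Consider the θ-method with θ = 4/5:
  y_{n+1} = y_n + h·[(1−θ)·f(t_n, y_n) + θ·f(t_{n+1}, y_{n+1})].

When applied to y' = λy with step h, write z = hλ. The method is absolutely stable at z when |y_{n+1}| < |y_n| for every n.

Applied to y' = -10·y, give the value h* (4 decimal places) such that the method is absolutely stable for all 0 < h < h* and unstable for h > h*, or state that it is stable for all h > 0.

(−∞, 0) — no finite endpoint. Any h>0 works for λ=-10.

On y'=λy, z=hλ:
  y_{n+1} = y_n + z·[1/5·y_n + 4/5·y_{n+1}] ⇒ (1 − 4/5z)y_{n+1} = (1 + 1/5z)y_n
  ⇒ R(z) = (1 + 1/5z)/(1 − 4/5z).

Solve |R(x)|<1 on ℝ⁻.
x=-0.49: |R|=0.6480
x=-2: |R|=0.2308
x=-10: |R|=0.1111
x=-100: |R|=0.2346
θ=4/5≥1/2 ⇒ |1+1/5x|<|1−4/5x| ∀x<0 ⇒ stable on all of ℝ⁻.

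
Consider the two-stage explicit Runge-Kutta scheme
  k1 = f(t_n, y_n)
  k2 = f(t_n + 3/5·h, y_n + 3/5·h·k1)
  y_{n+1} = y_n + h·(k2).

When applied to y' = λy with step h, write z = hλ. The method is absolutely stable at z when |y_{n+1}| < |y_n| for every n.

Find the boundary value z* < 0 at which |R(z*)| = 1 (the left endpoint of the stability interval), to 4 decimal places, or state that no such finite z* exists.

Test eqn y'=λy, z=hλ:
  k1=λy_n ⇒ h·k1=z·y_n;  k2=λ(1+3/5z)y_n ⇒ h·k2=z(1+3/5z)y_n
  y_{n+1}/y_n = 1 + z(1+3/5z) = 1 + z + 3/5z²
  so R(z) = 1 + z + 3/5z².

Boundary: |R(x)|=1, x<0.
x=-1.04: |R|=0.6090
R=1: x+3/5x²=0 ⇒ x=−5/3=-1.6667; min R=1−1/(4·3/5)=0.5833>−1
Confirm numerically:
  x=-1.625: |R|=0.95937 <1
  x=-1.386: |R|=0.76660 <1
  x=-1.031: |R|=0.60678 <1
  x=-0.734: |R|=0.58925 <1
  x=-2.207: |R|=1.71551 >1
  x=-1.936: |R|=1.31286 >1
Stable set (-1.6667, 0).

z* = -1.6667.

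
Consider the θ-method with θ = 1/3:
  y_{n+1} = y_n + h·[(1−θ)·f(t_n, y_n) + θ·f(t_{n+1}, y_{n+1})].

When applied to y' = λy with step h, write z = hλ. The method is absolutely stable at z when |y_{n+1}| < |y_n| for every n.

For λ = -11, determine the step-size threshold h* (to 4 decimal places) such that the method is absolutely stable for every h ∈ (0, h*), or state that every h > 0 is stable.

(-6.0000,0); λ=-11 ⇒ h* = (6)/11 = 0.5455.

Test eqn y'=λy, z=hλ:
  y_{n+1} = y_n + z·[2/3·y_n + 1/3·y_{n+1}] ⇒ (1 − 1/3z)y_{n+1} = (1 + 2/3z)y_n
  Hence R(z) = (1 + 2/3z)/(1 − 1/3z).

Boundary: |R(x)|=1, x<0.
x=-0.44: |R|=0.6163
R=−1: 1+2/3x = −1+1/3x ⇒ -1/3x=2 ⇒ x=2/(-1/3)=-6.0000
Confirm numerically:
  x=-5.542: |R|=0.94638 <1
  x=-4.486: |R|=0.79776 <1
  x=-4.371: |R|=0.77900 <1
  x=-6.559: |R|=1.05848 >1
  x=-6.355: |R|=1.03795 >1
  x=-6.293: |R|=1.03153 >1
Stable set (-6.0000, 0).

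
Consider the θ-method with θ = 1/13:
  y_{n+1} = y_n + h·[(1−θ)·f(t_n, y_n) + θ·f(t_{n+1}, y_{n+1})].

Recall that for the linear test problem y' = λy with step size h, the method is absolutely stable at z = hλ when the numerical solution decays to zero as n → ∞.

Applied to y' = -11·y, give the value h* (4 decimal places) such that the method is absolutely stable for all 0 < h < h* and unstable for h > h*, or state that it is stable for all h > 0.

(-2.3636,0); λ=-11 ⇒ h* = (26/11)/11 = 0.2149.

Set f=λy, z=hλ:
  y_{n+1} = y_n + z·[12/13·y_n + 1/13·y_{n+1}] ⇒ (1 − 1/13z)y_{n+1} = (1 + 12/13z)y_n
  Hence R(z) = (1 + 12/13z)/(1 − 1/13z).

Boundary: |R(x)|=1, x<0.
x=-1.38: |R|=0.2476
R=−1: 1+12/13x = −1+1/13x ⇒ -11/13x=2 ⇒ x=2/(-11/13)=-2.3636
Confirm numerically:
  x=-2.174: |R|=0.86253 <1
  x=-1.674: |R|=0.48303 <1
  x=-1.554: |R|=0.38807 <1
  x=-1.320: |R|=0.19832 <1
  x=-2.910: |R|=1.37775 >1
  x=-2.600: |R|=1.16667 >1
  x=-2.508: |R|=1.10240 >1
Stable set (-2.3636, 0).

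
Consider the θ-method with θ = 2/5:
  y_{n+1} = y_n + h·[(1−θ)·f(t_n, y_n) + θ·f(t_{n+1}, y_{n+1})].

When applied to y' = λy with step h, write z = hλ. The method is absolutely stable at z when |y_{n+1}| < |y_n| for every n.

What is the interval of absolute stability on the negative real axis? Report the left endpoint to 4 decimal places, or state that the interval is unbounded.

(-10.0000, 0).

On y'=λy, z=hλ:
  y_{n+1} = y_n + z·[3/5·y_n + 2/5·y_{n+1}] ⇒ (1 − 2/5z)y_{n+1} = (1 + 3/5z)y_n
  R(z) = (1 + 3/5z)/(1 − 2/5z).

Need |R(x)|<1, x<0.
x=-1.19: |R|=0.1938
R=−1: 1+3/5x = −1+2/5x ⇒ -1/5x=2 ⇒ x=2/(-1/5)=-10.0000
Confirm numerically:
  x=-9.402: |R|=0.97488 <1
  x=-7.702: |R|=0.88738 <1
  x=-7.627: |R|=0.88284 <1
  x=-10.475: |R|=1.01830 >1
  x=-10.389: |R|=1.01509 >1
Interval (-10.0000, 0).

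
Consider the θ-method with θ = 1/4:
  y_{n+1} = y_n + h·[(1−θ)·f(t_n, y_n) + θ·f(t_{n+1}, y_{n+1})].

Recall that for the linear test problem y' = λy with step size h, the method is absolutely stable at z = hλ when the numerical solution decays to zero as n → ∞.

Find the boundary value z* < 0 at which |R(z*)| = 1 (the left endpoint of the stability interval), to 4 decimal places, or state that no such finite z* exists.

On y'=λy, z=hλ:
  y_{n+1} = y_n + z·[3/4·y_n + 1/4·y_{n+1}] ⇒ (1 − 1/4z)y_{n+1} = (1 + 3/4z)y_n
  ⇒ R(z) = (1 + 3/4z)/(1 − 1/4z).

Solve |R(x)|<1 on ℝ⁻.
x=-1.09: |R|=0.1434
R=−1: 1+3/4x = −1+1/4x ⇒ -1/2x=2 ⇒ x=2/(-1/2)=-4.0000
Confirm numerically:
  x=-2.809: |R|=0.65017 <1
  x=-2.614: |R|=0.58089 <1
  x=-1.961: |R|=0.31589 <1
  x=-1.792: |R|=0.23757 <1
  x=-4.512: |R|=1.12030 >1
  x=-4.266: |R|=1.06436 >1
  x=-4.082: |R|=1.02029 >1
So |R|<1 on (-4.0000, 0).

z* = -4.0000.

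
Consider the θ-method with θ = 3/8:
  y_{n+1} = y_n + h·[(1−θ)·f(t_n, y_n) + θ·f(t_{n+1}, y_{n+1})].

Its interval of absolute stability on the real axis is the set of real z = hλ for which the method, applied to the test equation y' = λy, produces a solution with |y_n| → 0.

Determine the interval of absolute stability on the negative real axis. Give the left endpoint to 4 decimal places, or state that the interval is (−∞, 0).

z∈(-8.0000,0).

On y'=λy, z=hλ:
  y_{n+1} = y_n + z·[5/8·y_n + 3/8·y_{n+1}] ⇒ (1 − 3/8z)y_{n+1} = (1 + 5/8z)y_n
  so R(z) = (1 + 5/8z)/(1 − 3/8z).

Find x<0 with |R(x)|<1.
x=-0.99: |R|=0.2780
R=−1: 1+5/8x = −1+3/8x ⇒ -1/4x=2 ⇒ x=2/(-1/4)=-8.0000
Confirm numerically:
  x=-7.869: |R|=0.99171 <1
  x=-7.434: |R|=0.96264 <1
  x=-5.745: |R|=0.82128 <1
  x=-5.591: |R|=0.80551 <1
  x=-8.559: |R|=1.03320 >1
  x=-8.293: |R|=1.01782 >1
  x=-8.035: |R|=1.00218 >1
Stable set (-8.0000, 0).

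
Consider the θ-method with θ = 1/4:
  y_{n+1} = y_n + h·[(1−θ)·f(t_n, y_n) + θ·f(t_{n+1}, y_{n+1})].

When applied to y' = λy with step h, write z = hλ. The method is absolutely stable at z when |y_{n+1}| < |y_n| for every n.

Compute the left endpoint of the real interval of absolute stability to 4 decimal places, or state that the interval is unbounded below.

On y'=λy, z=hλ:
  y_{n+1} = y_n + z·[3/4·y_n + 1/4·y_{n+1}] ⇒ (1 − 1/4z)y_{n+1} = (1 + 3/4z)y_n
  Hence R(z) = (1 + 3/4z)/(1 − 1/4z).

Find x<0 with |R(x)|<1.
x=-1.24: |R|=0.0534
R=−1: 1+3/4x = −1+1/4x ⇒ -1/2x=2 ⇒ x=2/(-1/2)=-4.0000
Confirm numerically:
  x=-3.978: |R|=0.99448 <1
  x=-2.908: |R|=0.68384 <1
  x=-2.487: |R|=0.53353 <1
  x=-2.080: |R|=0.36842 <1
  x=-4.595: |R|=1.13845 >1
  x=-4.219: |R|=1.05329 >1
Stable set (-4.0000, 0).

left endpoint -4.0000.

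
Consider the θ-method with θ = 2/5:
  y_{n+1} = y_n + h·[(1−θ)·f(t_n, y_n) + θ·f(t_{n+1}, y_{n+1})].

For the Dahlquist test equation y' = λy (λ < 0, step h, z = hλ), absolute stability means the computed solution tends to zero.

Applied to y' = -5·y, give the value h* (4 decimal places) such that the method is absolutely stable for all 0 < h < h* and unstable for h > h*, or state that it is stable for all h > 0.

(-10.0000,0); λ=-5 ⇒ h* = (10)/5 = 2.0000.

Set f=λy, z=hλ:
  y_{n+1} = y_n + z·[3/5·y_n + 2/5·y_{n+1}] ⇒ (1 − 2/5z)y_{n+1} = (1 + 3/5z)y_n
  Hence R(z) = (1 + 3/5z)/(1 − 2/5z).

Boundary: |R(x)|=1, x<0.
x=-0.68: |R|=0.4654
R=−1: 1+3/5x = −1+2/5x ⇒ -1/5x=2 ⇒ x=2/(-1/5)=-10.0000
Confirm numerically:
  x=-8.175: |R|=0.91452 <1
  x=-7.975: |R|=0.90334 <1
  x=-6.559: |R|=0.81008 <1
  x=-4.316: |R|=0.58304 <1
  x=-10.364: |R|=1.01415 >1
  x=-10.272: |R|=1.01065 >1
Stable set (-10.0000, 0).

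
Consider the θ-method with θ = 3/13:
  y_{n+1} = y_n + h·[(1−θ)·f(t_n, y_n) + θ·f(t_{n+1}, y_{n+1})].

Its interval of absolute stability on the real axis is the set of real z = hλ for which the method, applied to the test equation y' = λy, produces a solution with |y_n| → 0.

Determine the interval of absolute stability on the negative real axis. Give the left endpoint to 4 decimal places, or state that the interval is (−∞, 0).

(-3.7143, 0).

Test eqn y'=λy, z=hλ:
  y_{n+1} = y_n + z·[10/13·y_n + 3/13·y_{n+1}] ⇒ (1 − 3/13z)y_{n+1} = (1 + 10/13z)y_n
  R(z) = (1 + 10/13z)/(1 − 3/13z).

Boundary: |R(x)|=1, x<0.
x=-1.59: |R|=0.1632
R=−1: 1+10/13x = −1+3/13x ⇒ -7/13x=2 ⇒ x=2/(-7/13)=-3.7143
Confirm numerically:
  x=-3.372: |R|=0.89635 <1
  x=-3.045: |R|=0.78834 <1
  x=-2.384: |R|=0.53791 <1
  x=-4.132: |R|=1.11514 >1
  x=-3.996: |R|=1.07892 >1
  x=-3.787: |R|=1.02089 >1
Interval (-3.7143, 0).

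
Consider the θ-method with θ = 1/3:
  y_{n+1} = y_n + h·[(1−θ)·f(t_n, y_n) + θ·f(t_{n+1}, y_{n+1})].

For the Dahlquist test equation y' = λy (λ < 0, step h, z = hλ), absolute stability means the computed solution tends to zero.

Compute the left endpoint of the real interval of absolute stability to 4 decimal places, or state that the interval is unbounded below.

With y'=λy (z=hλ):
  y_{n+1} = y_n + z·[2/3·y_n + 1/3·y_{n+1}] ⇒ (1 − 1/3z)y_{n+1} = (1 + 2/3z)y_n
  ⇒ R(z) = (1 + 2/3z)/(1 − 1/3z).

Need |R(x)|<1, x<0.
x=-0.44: |R|=0.6163
R=−1: 1+2/3x = −1+1/3x ⇒ -1/3x=2 ⇒ x=2/(-1/3)=-6.0000
Confirm numerically:
  x=-5.414: |R|=0.93035 <1
  x=-4.461: |R|=0.79373 <1
  x=-3.489: |R|=0.61304 <1
  x=-2.416: |R|=0.33826 <1
  x=-6.542: |R|=1.05680 >1
  x=-6.138: |R|=1.01510 >1
So |R|<1 on (-6.0000, 0).

z* = -6.0000.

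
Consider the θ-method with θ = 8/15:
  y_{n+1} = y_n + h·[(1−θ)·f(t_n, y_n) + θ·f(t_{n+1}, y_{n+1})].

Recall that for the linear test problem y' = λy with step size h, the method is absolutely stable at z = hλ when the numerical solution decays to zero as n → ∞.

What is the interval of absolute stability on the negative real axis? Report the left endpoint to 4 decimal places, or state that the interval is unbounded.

unbounded; (−∞, 0).

On y'=λy, z=hλ:
  y_{n+1} = y_n + z·[7/15·y_n + 8/15·y_{n+1}] ⇒ (1 − 8/15z)y_{n+1} = (1 + 7/15z)y_n
  so R(z) = (1 + 7/15z)/(1 − 8/15z).

Solve |R(x)|<1 on ℝ⁻.
x=-1.58: |R|=0.1425
x=-2: |R|=0.0323
x=-10: |R|=0.5789
x=-100: |R|=0.8405
θ=8/15≥1/2 ⇒ |1+7/15x|<|1−8/15x| ∀x<0 ⇒ stable on all of ℝ⁻.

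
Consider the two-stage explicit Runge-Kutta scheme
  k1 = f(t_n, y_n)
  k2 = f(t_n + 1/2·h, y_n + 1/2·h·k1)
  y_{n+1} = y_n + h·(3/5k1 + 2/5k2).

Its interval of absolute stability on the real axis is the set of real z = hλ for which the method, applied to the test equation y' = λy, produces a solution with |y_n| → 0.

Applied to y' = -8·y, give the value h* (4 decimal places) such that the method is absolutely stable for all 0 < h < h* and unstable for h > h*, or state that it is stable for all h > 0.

Set f=λy, z=hλ:
  k1=λy_n ⇒ h·k1=z·y_n;  k2=λ(1+1/2z)y_n ⇒ h·k2=z(1+1/2z)y_n
  y_{n+1}/y_n = 1 + 3/5z + 2/5z(1+1/2z) = 1 + z + 1/5z²
  so R(z) = 1 + z + 1/5z².

Solve |R(x)|<1 on ℝ⁻.
x=-1.42: |R|=0.0167
R=1: x+1/5x²=0 ⇒ x=−5=-5.0000; min R=1−1/(4·1/5)=-0.2500>−1
Confirm numerically:
  x=-3.916: |R|=0.15101 <1
  x=-3.166: |R|=0.16129 <1
  x=-2.671: |R|=0.24415 <1
  x=-5.574: |R|=1.63990 >1
  x=-5.507: |R|=1.55841 >1
  x=-5.255: |R|=1.26800 >1
So |R|<1 on (-5.0000, 0).

(-5.0000,0); λ=-8 ⇒ h* = (5)/8 = 0.6250.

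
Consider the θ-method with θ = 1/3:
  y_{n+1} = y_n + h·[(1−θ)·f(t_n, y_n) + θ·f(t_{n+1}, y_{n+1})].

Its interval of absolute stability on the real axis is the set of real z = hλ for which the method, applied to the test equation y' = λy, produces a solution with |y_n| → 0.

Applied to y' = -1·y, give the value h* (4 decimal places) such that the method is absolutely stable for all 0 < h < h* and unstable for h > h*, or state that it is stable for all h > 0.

(-6.0000,0); λ=-1 ⇒ h* = (6)/1 = 6.0000.

Set f=λy, z=hλ:
  y_{n+1} = y_n + z·[2/3·y_n + 1/3·y_{n+1}] ⇒ (1 − 1/3z)y_{n+1} = (1 + 2/3z)y_n
  Hence R(z) = (1 + 2/3z)/(1 − 1/3z).

Boundary: |R(x)|=1, x<0.
x=-0.51: |R|=0.5641
R=−1: 1+2/3x = −1+1/3x ⇒ -1/3x=2 ⇒ x=2/(-1/3)=-6.0000
Confirm numerically:
  x=-5.194: |R|=0.90164 <1
  x=-3.796: |R|=0.67569 <1
  x=-3.463: |R|=0.60746 <1
  x=-2.533: |R|=0.37340 <1
  x=-6.448: |R|=1.04742 >1
  x=-6.372: |R|=1.03969 >1
  x=-6.364: |R|=1.03887 >1
Stable set (-6.0000, 0).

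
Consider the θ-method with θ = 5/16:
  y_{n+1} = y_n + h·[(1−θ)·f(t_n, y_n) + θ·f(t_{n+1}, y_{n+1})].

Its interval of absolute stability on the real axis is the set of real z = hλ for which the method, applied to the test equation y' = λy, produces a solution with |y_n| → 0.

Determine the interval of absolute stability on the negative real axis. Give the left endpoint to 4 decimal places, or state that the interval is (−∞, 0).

Set f=λy, z=hλ:
  y_{n+1} = y_n + z·[11/16·y_n + 5/16·y_{n+1}] ⇒ (1 − 5/16z)y_{n+1} = (1 + 11/16z)y_n
  ⇒ R(z) = (1 + 11/16z)/(1 − 5/16z).

Find x<0 with |R(x)|<1.
x=-1.67: |R|=0.0973
R=−1: 1+11/16x = −1+5/16x ⇒ -3/8x=2 ⇒ x=2/(-3/8)=-5.3333
Confirm numerically:
  x=-5.177: |R|=0.97761 <1
  x=-4.813: |R|=0.92208 <1
  x=-3.590: |R|=0.69190 <1
  x=-3.015: |R|=0.55237 <1
  x=-5.623: |R|=1.03940 >1
  x=-5.618: |R|=1.03874 >1
Stable set (-5.3333, 0).

z∈(-5.3333,0).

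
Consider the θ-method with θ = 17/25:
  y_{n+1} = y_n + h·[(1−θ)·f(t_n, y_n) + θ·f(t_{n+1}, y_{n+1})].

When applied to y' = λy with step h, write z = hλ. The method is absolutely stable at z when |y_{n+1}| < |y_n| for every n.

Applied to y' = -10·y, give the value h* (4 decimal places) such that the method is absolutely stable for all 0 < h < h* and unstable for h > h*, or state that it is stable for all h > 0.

unbounded; (−∞, 0). Any h>0 works for λ=-10.

Test eqn y'=λy, z=hλ:
  y_{n+1} = y_n + z·[8/25·y_n + 17/25·y_{n+1}] ⇒ (1 − 17/25z)y_{n+1} = (1 + 8/25z)y_n
  R(z) = (1 + 8/25z)/(1 − 17/25z).

Boundary: |R(x)|=1, x<0.
x=-0.73: |R|=0.5122
x=-2: |R|=0.1525
x=-10: |R|=0.2821
x=-100: |R|=0.4493
θ=17/25≥1/2 ⇒ |1+8/25x|<|1−17/25x| ∀x<0 ⇒ interval (−∞,0).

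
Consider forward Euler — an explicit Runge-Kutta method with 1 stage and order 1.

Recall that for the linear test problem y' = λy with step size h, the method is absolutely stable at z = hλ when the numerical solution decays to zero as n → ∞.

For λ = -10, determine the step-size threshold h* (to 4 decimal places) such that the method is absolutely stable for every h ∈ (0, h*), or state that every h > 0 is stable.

(-2.0000,0); λ=-10 ⇒ h* = 0.2000.

Set f=λy, z=hλ:
  order 1, 1-stage ⇒ R(z)=1+z
  (e.g. R(-1.46)=-0.46000, |R|=0.46000)

Need |R(x)|<1, x<0.
x=-1.46: |R|=0.4600
|R(-1.48)|=0.4800 |R(-1.26)|=0.2600 |R(-0.9)|=0.1000
Bisect:
  x_lo=-2.7859 |R|=1.7859  x_hi=-0.1127 |R|=0.8873
  mid=-1.44930 |R|=0.44930 →hi
  mid=-2.11759 |R|=1.11759 →lo
  mid=-1.78344 |R|=0.78344 →hi
  mid=-1.95051 |R|=0.95051 →hi
  mid=-2.03405 |R|=1.03405 →lo
  mid=-1.99228 |R|=0.99228 →hi
  mid=-2.01317 |R|=1.01317 →lo
  mid=-2.00272 |R|=1.00272 →lo
  ...
  [-2.00011,-1.99995] ⇒ x*=-2.0000
Interval (-2.0000, 0).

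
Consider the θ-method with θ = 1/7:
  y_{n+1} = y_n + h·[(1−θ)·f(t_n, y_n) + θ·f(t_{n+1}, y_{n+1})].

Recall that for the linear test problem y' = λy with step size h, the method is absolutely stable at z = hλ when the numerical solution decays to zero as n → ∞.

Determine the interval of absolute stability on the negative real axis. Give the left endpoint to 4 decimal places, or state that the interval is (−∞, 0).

Test eqn y'=λy, z=hλ:
  y_{n+1} = y_n + z·[6/7·y_n + 1/7·y_{n+1}] ⇒ (1 − 1/7z)y_{n+1} = (1 + 6/7z)y_n
  R(z) = (1 + 6/7z)/(1 − 1/7z).

Boundary: |R(x)|=1, x<0.
x=-0.66: |R|=0.3969
R=−1: 1+6/7x = −1+1/7x ⇒ -5/7x=2 ⇒ x=2/(-5/7)=-2.8000
Confirm numerically:
  x=-2.274: |R|=0.71641 <1
  x=-1.975: |R|=0.54039 <1
  x=-1.921: |R|=0.50734 <1
  x=-3.353: |R|=1.26707 >1
  x=-3.224: |R|=1.20736 >1
  x=-2.954: |R|=1.07736 >1
So |R|<1 on (-2.8000, 0).

(-2.8000, 0).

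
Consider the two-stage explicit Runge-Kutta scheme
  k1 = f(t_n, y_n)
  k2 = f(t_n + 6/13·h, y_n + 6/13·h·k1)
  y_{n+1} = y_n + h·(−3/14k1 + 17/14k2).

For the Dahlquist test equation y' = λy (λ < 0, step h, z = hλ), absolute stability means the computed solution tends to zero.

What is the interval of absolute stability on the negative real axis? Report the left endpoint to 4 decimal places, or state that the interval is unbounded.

On y'=λy, z=hλ:
  k1=λy_n ⇒ h·k1=z·y_n;  k2=λ(1+6/13z)y_n ⇒ h·k2=z(1+6/13z)y_n
  y_{n+1}/y_n = 1 − 3/14z + 17/14z(1+6/13z) = 1 + z + 51/91z²
  R(z) = 1 + z + 51/91z².

Boundary: |R(x)|=1, x<0.
x=-1.21: |R|=0.6105
R=1: x+51/91x²=0 ⇒ x=−91/51=-1.7843; min R=1−1/(4·51/91)=0.5539>−1
Confirm numerically:
  x=-1.489: |R|=0.75356 <1
  x=-0.936: |R|=0.55500 <1
  x=-0.915: |R|=0.55421 <1
  x=-0.803: |R|=0.55838 <1
  x=-2.344: |R|=1.73524 >1
  x=-1.978: |R|=1.21471 >1
  x=-1.966: |R|=1.20019 >1
Interval (-1.7843, 0).

(-1.7843, 0).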